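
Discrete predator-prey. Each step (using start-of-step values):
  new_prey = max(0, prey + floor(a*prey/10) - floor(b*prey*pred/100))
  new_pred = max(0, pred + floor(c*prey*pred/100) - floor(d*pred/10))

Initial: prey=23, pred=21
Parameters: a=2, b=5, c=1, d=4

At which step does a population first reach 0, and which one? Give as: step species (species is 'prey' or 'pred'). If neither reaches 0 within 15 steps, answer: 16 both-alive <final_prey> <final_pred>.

Step 1: prey: 23+4-24=3; pred: 21+4-8=17
Step 2: prey: 3+0-2=1; pred: 17+0-6=11
Step 3: prey: 1+0-0=1; pred: 11+0-4=7
Step 4: prey: 1+0-0=1; pred: 7+0-2=5
Step 5: prey: 1+0-0=1; pred: 5+0-2=3
Step 6: prey: 1+0-0=1; pred: 3+0-1=2
Step 7: prey: 1+0-0=1; pred: 2+0-0=2
Steps 8-15: state stable at prey=1, pred=2 (no change)
No extinction within 15 steps

Answer: 16 both-alive 1 2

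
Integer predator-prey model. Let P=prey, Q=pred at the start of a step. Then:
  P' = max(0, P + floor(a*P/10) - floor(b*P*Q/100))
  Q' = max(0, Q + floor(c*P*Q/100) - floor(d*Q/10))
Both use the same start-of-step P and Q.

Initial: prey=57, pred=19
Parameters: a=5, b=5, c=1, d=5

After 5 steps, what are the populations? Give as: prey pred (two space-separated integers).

Answer: 12 3

Derivation:
Step 1: prey: 57+28-54=31; pred: 19+10-9=20
Step 2: prey: 31+15-31=15; pred: 20+6-10=16
Step 3: prey: 15+7-12=10; pred: 16+2-8=10
Step 4: prey: 10+5-5=10; pred: 10+1-5=6
Step 5: prey: 10+5-3=12; pred: 6+0-3=3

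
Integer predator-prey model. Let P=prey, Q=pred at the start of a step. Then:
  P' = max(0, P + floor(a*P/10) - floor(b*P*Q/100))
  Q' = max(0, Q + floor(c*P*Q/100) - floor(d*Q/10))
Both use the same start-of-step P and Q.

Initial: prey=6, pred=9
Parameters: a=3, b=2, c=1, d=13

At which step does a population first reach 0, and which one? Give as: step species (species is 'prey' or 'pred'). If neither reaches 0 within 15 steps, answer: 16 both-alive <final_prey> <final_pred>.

Answer: 1 pred

Derivation:
Step 1: prey: 6+1-1=6; pred: 9+0-11=0
First extinction: pred at step 1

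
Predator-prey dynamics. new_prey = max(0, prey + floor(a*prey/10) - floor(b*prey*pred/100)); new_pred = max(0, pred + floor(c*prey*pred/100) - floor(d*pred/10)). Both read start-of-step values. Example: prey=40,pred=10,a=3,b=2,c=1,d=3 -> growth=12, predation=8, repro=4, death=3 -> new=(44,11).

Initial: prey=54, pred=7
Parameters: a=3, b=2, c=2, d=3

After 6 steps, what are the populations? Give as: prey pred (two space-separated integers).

Answer: 0 65

Derivation:
Step 1: prey: 54+16-7=63; pred: 7+7-2=12
Step 2: prey: 63+18-15=66; pred: 12+15-3=24
Step 3: prey: 66+19-31=54; pred: 24+31-7=48
Step 4: prey: 54+16-51=19; pred: 48+51-14=85
Step 5: prey: 19+5-32=0; pred: 85+32-25=92
Step 6: prey: 0+0-0=0; pred: 92+0-27=65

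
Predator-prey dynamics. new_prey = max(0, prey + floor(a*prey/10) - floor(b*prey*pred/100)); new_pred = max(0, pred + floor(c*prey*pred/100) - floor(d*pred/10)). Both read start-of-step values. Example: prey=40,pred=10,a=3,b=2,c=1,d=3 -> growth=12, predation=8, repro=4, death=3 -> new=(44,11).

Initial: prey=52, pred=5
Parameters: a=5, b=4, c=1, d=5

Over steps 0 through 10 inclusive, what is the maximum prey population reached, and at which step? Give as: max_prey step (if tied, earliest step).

Step 1: prey: 52+26-10=68; pred: 5+2-2=5
Step 2: prey: 68+34-13=89; pred: 5+3-2=6
Step 3: prey: 89+44-21=112; pred: 6+5-3=8
Step 4: prey: 112+56-35=133; pred: 8+8-4=12
Step 5: prey: 133+66-63=136; pred: 12+15-6=21
Step 6: prey: 136+68-114=90; pred: 21+28-10=39
Step 7: prey: 90+45-140=0; pred: 39+35-19=55
Step 8: prey: 0+0-0=0; pred: 55+0-27=28
Step 9: prey: 0+0-0=0; pred: 28+0-14=14
Step 10: prey: 0+0-0=0; pred: 14+0-7=7
Max prey = 136 at step 5

Answer: 136 5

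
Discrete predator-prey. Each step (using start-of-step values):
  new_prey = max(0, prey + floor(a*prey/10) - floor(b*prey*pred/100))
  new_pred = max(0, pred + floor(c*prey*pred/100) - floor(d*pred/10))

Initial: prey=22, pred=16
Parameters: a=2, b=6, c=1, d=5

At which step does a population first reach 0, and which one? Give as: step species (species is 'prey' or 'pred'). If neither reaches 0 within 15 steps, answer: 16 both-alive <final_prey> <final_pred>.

Answer: 16 both-alive 2 1

Derivation:
Step 1: prey: 22+4-21=5; pred: 16+3-8=11
Step 2: prey: 5+1-3=3; pred: 11+0-5=6
Step 3: prey: 3+0-1=2; pred: 6+0-3=3
Step 4: prey: 2+0-0=2; pred: 3+0-1=2
Step 5: prey: 2+0-0=2; pred: 2+0-1=1
Step 6: prey: 2+0-0=2; pred: 1+0-0=1
Steps 7-15: state stable at prey=2, pred=1 (no change)
No extinction within 15 steps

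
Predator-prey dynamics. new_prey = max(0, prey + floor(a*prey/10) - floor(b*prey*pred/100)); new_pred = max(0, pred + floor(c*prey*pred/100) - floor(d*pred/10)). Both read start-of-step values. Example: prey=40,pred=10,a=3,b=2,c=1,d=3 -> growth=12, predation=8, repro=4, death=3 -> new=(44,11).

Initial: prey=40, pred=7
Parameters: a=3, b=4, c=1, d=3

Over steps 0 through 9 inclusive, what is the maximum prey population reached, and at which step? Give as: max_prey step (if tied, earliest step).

Step 1: prey: 40+12-11=41; pred: 7+2-2=7
Step 2: prey: 41+12-11=42; pred: 7+2-2=7
Step 3: prey: 42+12-11=43; pred: 7+2-2=7
Step 4: prey: 43+12-12=43; pred: 7+3-2=8
Step 5: prey: 43+12-13=42; pred: 8+3-2=9
Step 6: prey: 42+12-15=39; pred: 9+3-2=10
Step 7: prey: 39+11-15=35; pred: 10+3-3=10
Step 8: prey: 35+10-14=31; pred: 10+3-3=10
Step 9: prey: 31+9-12=28; pred: 10+3-3=10
Max prey = 43 at step 3

Answer: 43 3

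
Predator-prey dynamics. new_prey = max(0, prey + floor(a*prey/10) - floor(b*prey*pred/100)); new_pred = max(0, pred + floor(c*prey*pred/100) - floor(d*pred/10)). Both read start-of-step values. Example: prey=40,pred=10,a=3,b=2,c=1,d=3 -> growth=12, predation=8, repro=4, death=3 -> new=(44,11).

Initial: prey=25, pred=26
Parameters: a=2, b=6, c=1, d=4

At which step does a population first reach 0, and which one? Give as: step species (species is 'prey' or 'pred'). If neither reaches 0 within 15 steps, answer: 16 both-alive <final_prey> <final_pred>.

Answer: 1 prey

Derivation:
Step 1: prey: 25+5-39=0; pred: 26+6-10=22
First extinction: prey at step 1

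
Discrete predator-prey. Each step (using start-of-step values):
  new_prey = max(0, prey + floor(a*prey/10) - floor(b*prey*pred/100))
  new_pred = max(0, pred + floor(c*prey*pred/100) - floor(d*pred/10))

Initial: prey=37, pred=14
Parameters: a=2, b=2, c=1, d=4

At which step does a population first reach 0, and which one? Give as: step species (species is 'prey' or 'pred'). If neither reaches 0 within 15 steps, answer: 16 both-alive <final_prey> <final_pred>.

Answer: 16 both-alive 64 5

Derivation:
Step 1: prey: 37+7-10=34; pred: 14+5-5=14
Step 2: prey: 34+6-9=31; pred: 14+4-5=13
Step 3: prey: 31+6-8=29; pred: 13+4-5=12
Step 4: prey: 29+5-6=28; pred: 12+3-4=11
Step 5: prey: 28+5-6=27; pred: 11+3-4=10
Step 6: prey: 27+5-5=27; pred: 10+2-4=8
Step 7: prey: 27+5-4=28; pred: 8+2-3=7
Step 8: prey: 28+5-3=30; pred: 7+1-2=6
Step 9: prey: 30+6-3=33; pred: 6+1-2=5
Step 10: prey: 33+6-3=36; pred: 5+1-2=4
Step 11: prey: 36+7-2=41; pred: 4+1-1=4
Step 12: prey: 41+8-3=46; pred: 4+1-1=4
Step 13: prey: 46+9-3=52; pred: 4+1-1=4
Step 14: prey: 52+10-4=58; pred: 4+2-1=5
Step 15: prey: 58+11-5=64; pred: 5+2-2=5
No extinction within 15 steps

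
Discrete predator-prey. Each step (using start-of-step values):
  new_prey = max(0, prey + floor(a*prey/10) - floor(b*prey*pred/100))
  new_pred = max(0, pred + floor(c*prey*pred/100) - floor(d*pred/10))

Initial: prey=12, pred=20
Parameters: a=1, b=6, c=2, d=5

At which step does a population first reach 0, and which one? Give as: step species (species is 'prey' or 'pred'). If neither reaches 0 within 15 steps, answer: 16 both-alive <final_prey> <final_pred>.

Step 1: prey: 12+1-14=0; pred: 20+4-10=14
First extinction: prey at step 1

Answer: 1 prey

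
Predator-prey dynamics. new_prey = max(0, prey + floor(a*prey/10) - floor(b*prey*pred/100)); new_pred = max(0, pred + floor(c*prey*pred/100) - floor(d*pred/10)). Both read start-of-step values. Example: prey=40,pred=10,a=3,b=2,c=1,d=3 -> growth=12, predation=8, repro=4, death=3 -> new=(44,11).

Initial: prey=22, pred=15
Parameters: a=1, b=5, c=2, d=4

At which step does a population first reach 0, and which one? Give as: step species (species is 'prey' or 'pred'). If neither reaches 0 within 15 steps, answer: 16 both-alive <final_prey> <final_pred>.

Step 1: prey: 22+2-16=8; pred: 15+6-6=15
Step 2: prey: 8+0-6=2; pred: 15+2-6=11
Step 3: prey: 2+0-1=1; pred: 11+0-4=7
Step 4: prey: 1+0-0=1; pred: 7+0-2=5
Step 5: prey: 1+0-0=1; pred: 5+0-2=3
Step 6: prey: 1+0-0=1; pred: 3+0-1=2
Step 7: prey: 1+0-0=1; pred: 2+0-0=2
Steps 8-15: state stable at prey=1, pred=2 (no change)
No extinction within 15 steps

Answer: 16 both-alive 1 2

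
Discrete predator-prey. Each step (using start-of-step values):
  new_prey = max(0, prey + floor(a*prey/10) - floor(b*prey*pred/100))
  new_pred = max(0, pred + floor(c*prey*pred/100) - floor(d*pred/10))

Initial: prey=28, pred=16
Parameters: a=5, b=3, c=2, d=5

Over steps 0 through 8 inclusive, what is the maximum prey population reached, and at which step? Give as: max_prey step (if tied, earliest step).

Answer: 30 2

Derivation:
Step 1: prey: 28+14-13=29; pred: 16+8-8=16
Step 2: prey: 29+14-13=30; pred: 16+9-8=17
Step 3: prey: 30+15-15=30; pred: 17+10-8=19
Step 4: prey: 30+15-17=28; pred: 19+11-9=21
Step 5: prey: 28+14-17=25; pred: 21+11-10=22
Step 6: prey: 25+12-16=21; pred: 22+11-11=22
Step 7: prey: 21+10-13=18; pred: 22+9-11=20
Step 8: prey: 18+9-10=17; pred: 20+7-10=17
Max prey = 30 at step 2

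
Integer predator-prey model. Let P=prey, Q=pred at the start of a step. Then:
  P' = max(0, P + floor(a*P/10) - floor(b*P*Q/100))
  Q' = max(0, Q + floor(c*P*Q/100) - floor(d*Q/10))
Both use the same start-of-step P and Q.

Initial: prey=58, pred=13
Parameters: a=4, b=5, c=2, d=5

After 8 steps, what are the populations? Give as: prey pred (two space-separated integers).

Step 1: prey: 58+23-37=44; pred: 13+15-6=22
Step 2: prey: 44+17-48=13; pred: 22+19-11=30
Step 3: prey: 13+5-19=0; pred: 30+7-15=22
Step 4: prey: 0+0-0=0; pred: 22+0-11=11
Step 5: prey: 0+0-0=0; pred: 11+0-5=6
Step 6: prey: 0+0-0=0; pred: 6+0-3=3
Step 7: prey: 0+0-0=0; pred: 3+0-1=2
Step 8: prey: 0+0-0=0; pred: 2+0-1=1

Answer: 0 1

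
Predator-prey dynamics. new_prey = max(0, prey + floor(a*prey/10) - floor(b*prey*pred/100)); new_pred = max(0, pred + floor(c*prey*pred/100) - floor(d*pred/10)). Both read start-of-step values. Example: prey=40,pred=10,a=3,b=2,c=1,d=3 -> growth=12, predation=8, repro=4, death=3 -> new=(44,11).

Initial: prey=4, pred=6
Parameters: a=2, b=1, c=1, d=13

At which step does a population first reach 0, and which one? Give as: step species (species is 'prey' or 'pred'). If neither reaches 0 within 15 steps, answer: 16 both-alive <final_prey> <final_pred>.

Answer: 1 pred

Derivation:
Step 1: prey: 4+0-0=4; pred: 6+0-7=0
First extinction: pred at step 1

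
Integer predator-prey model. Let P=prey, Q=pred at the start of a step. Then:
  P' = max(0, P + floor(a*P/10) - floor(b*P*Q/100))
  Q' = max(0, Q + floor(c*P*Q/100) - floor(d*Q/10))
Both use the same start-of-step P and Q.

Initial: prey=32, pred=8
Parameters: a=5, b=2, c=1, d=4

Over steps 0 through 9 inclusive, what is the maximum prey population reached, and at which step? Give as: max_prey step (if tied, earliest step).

Step 1: prey: 32+16-5=43; pred: 8+2-3=7
Step 2: prey: 43+21-6=58; pred: 7+3-2=8
Step 3: prey: 58+29-9=78; pred: 8+4-3=9
Step 4: prey: 78+39-14=103; pred: 9+7-3=13
Step 5: prey: 103+51-26=128; pred: 13+13-5=21
Step 6: prey: 128+64-53=139; pred: 21+26-8=39
Step 7: prey: 139+69-108=100; pred: 39+54-15=78
Step 8: prey: 100+50-156=0; pred: 78+78-31=125
Step 9: prey: 0+0-0=0; pred: 125+0-50=75
Max prey = 139 at step 6

Answer: 139 6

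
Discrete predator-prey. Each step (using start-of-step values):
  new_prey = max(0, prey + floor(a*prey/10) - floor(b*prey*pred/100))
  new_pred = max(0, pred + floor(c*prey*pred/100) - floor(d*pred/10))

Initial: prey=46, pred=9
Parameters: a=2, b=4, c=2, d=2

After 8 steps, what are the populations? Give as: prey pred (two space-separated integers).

Step 1: prey: 46+9-16=39; pred: 9+8-1=16
Step 2: prey: 39+7-24=22; pred: 16+12-3=25
Step 3: prey: 22+4-22=4; pred: 25+11-5=31
Step 4: prey: 4+0-4=0; pred: 31+2-6=27
Step 5: prey: 0+0-0=0; pred: 27+0-5=22
Step 6: prey: 0+0-0=0; pred: 22+0-4=18
Step 7: prey: 0+0-0=0; pred: 18+0-3=15
Step 8: prey: 0+0-0=0; pred: 15+0-3=12

Answer: 0 12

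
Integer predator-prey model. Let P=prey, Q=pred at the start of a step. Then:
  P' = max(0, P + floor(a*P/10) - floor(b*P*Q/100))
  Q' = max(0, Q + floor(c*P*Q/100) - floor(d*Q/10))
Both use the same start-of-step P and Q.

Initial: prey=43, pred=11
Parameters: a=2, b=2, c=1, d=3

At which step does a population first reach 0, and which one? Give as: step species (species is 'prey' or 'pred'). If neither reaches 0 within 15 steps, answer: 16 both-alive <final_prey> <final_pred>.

Step 1: prey: 43+8-9=42; pred: 11+4-3=12
Step 2: prey: 42+8-10=40; pred: 12+5-3=14
Step 3: prey: 40+8-11=37; pred: 14+5-4=15
Step 4: prey: 37+7-11=33; pred: 15+5-4=16
Step 5: prey: 33+6-10=29; pred: 16+5-4=17
Step 6: prey: 29+5-9=25; pred: 17+4-5=16
Step 7: prey: 25+5-8=22; pred: 16+4-4=16
Step 8: prey: 22+4-7=19; pred: 16+3-4=15
Step 9: prey: 19+3-5=17; pred: 15+2-4=13
Step 10: prey: 17+3-4=16; pred: 13+2-3=12
Step 11: prey: 16+3-3=16; pred: 12+1-3=10
Step 12: prey: 16+3-3=16; pred: 10+1-3=8
Step 13: prey: 16+3-2=17; pred: 8+1-2=7
Step 14: prey: 17+3-2=18; pred: 7+1-2=6
Step 15: prey: 18+3-2=19; pred: 6+1-1=6
No extinction within 15 steps

Answer: 16 both-alive 19 6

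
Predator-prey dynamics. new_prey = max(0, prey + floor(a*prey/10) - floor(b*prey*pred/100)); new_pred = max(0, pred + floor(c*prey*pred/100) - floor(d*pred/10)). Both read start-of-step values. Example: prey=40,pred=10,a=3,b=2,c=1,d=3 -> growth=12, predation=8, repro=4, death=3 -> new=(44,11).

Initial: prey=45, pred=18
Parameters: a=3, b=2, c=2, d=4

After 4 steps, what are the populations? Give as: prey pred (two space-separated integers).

Step 1: prey: 45+13-16=42; pred: 18+16-7=27
Step 2: prey: 42+12-22=32; pred: 27+22-10=39
Step 3: prey: 32+9-24=17; pred: 39+24-15=48
Step 4: prey: 17+5-16=6; pred: 48+16-19=45

Answer: 6 45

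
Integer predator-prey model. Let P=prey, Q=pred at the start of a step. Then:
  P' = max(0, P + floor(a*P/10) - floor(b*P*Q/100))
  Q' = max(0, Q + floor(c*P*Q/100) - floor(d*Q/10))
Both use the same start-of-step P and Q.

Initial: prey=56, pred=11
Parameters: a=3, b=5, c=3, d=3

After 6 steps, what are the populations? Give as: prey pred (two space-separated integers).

Step 1: prey: 56+16-30=42; pred: 11+18-3=26
Step 2: prey: 42+12-54=0; pred: 26+32-7=51
Step 3: prey: 0+0-0=0; pred: 51+0-15=36
Step 4: prey: 0+0-0=0; pred: 36+0-10=26
Step 5: prey: 0+0-0=0; pred: 26+0-7=19
Step 6: prey: 0+0-0=0; pred: 19+0-5=14

Answer: 0 14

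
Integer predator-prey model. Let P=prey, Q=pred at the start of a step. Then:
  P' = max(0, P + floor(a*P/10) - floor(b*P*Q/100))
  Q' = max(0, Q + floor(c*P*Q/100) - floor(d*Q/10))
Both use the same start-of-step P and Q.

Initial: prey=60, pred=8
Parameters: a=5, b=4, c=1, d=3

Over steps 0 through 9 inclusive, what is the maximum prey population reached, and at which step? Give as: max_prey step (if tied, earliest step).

Answer: 78 2

Derivation:
Step 1: prey: 60+30-19=71; pred: 8+4-2=10
Step 2: prey: 71+35-28=78; pred: 10+7-3=14
Step 3: prey: 78+39-43=74; pred: 14+10-4=20
Step 4: prey: 74+37-59=52; pred: 20+14-6=28
Step 5: prey: 52+26-58=20; pred: 28+14-8=34
Step 6: prey: 20+10-27=3; pred: 34+6-10=30
Step 7: prey: 3+1-3=1; pred: 30+0-9=21
Step 8: prey: 1+0-0=1; pred: 21+0-6=15
Step 9: prey: 1+0-0=1; pred: 15+0-4=11
Max prey = 78 at step 2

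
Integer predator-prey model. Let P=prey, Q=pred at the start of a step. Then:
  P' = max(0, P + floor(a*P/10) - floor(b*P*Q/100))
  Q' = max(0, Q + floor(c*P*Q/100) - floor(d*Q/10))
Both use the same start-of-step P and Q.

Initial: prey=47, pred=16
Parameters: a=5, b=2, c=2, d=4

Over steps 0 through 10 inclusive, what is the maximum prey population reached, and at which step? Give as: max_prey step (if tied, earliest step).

Answer: 55 1

Derivation:
Step 1: prey: 47+23-15=55; pred: 16+15-6=25
Step 2: prey: 55+27-27=55; pred: 25+27-10=42
Step 3: prey: 55+27-46=36; pred: 42+46-16=72
Step 4: prey: 36+18-51=3; pred: 72+51-28=95
Step 5: prey: 3+1-5=0; pred: 95+5-38=62
Step 6: prey: 0+0-0=0; pred: 62+0-24=38
Step 7: prey: 0+0-0=0; pred: 38+0-15=23
Step 8: prey: 0+0-0=0; pred: 23+0-9=14
Step 9: prey: 0+0-0=0; pred: 14+0-5=9
Step 10: prey: 0+0-0=0; pred: 9+0-3=6
Max prey = 55 at step 1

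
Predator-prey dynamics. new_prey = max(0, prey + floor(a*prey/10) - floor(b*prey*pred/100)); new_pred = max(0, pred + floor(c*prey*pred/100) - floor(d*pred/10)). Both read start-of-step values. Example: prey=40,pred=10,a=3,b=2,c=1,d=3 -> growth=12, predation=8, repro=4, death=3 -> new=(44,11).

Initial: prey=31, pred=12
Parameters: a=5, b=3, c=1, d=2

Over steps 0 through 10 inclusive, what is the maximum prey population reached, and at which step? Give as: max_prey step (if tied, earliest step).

Answer: 41 3

Derivation:
Step 1: prey: 31+15-11=35; pred: 12+3-2=13
Step 2: prey: 35+17-13=39; pred: 13+4-2=15
Step 3: prey: 39+19-17=41; pred: 15+5-3=17
Step 4: prey: 41+20-20=41; pred: 17+6-3=20
Step 5: prey: 41+20-24=37; pred: 20+8-4=24
Step 6: prey: 37+18-26=29; pred: 24+8-4=28
Step 7: prey: 29+14-24=19; pred: 28+8-5=31
Step 8: prey: 19+9-17=11; pred: 31+5-6=30
Step 9: prey: 11+5-9=7; pred: 30+3-6=27
Step 10: prey: 7+3-5=5; pred: 27+1-5=23
Max prey = 41 at step 3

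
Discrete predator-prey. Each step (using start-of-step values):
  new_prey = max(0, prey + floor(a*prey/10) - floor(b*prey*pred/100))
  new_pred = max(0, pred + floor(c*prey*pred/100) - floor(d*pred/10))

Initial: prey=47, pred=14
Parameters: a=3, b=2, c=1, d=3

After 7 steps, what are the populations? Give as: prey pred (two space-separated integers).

Step 1: prey: 47+14-13=48; pred: 14+6-4=16
Step 2: prey: 48+14-15=47; pred: 16+7-4=19
Step 3: prey: 47+14-17=44; pred: 19+8-5=22
Step 4: prey: 44+13-19=38; pred: 22+9-6=25
Step 5: prey: 38+11-19=30; pred: 25+9-7=27
Step 6: prey: 30+9-16=23; pred: 27+8-8=27
Step 7: prey: 23+6-12=17; pred: 27+6-8=25

Answer: 17 25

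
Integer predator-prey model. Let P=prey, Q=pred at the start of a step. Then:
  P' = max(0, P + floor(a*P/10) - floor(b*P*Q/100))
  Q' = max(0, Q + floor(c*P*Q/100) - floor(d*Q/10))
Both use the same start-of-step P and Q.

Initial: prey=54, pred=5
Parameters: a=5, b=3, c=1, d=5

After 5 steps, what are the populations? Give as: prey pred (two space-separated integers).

Step 1: prey: 54+27-8=73; pred: 5+2-2=5
Step 2: prey: 73+36-10=99; pred: 5+3-2=6
Step 3: prey: 99+49-17=131; pred: 6+5-3=8
Step 4: prey: 131+65-31=165; pred: 8+10-4=14
Step 5: prey: 165+82-69=178; pred: 14+23-7=30

Answer: 178 30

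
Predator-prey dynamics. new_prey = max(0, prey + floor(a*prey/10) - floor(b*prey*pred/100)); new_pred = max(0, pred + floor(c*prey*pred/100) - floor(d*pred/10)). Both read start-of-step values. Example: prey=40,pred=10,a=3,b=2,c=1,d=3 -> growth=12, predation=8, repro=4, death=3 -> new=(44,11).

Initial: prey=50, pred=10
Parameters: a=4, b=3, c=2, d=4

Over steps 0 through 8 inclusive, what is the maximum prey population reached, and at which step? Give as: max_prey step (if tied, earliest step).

Answer: 55 1

Derivation:
Step 1: prey: 50+20-15=55; pred: 10+10-4=16
Step 2: prey: 55+22-26=51; pred: 16+17-6=27
Step 3: prey: 51+20-41=30; pred: 27+27-10=44
Step 4: prey: 30+12-39=3; pred: 44+26-17=53
Step 5: prey: 3+1-4=0; pred: 53+3-21=35
Step 6: prey: 0+0-0=0; pred: 35+0-14=21
Step 7: prey: 0+0-0=0; pred: 21+0-8=13
Step 8: prey: 0+0-0=0; pred: 13+0-5=8
Max prey = 55 at step 1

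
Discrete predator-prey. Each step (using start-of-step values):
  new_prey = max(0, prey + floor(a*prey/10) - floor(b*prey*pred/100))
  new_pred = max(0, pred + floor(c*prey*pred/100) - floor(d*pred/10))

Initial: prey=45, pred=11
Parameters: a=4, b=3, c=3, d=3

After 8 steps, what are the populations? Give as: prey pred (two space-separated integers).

Answer: 0 15

Derivation:
Step 1: prey: 45+18-14=49; pred: 11+14-3=22
Step 2: prey: 49+19-32=36; pred: 22+32-6=48
Step 3: prey: 36+14-51=0; pred: 48+51-14=85
Step 4: prey: 0+0-0=0; pred: 85+0-25=60
Step 5: prey: 0+0-0=0; pred: 60+0-18=42
Step 6: prey: 0+0-0=0; pred: 42+0-12=30
Step 7: prey: 0+0-0=0; pred: 30+0-9=21
Step 8: prey: 0+0-0=0; pred: 21+0-6=15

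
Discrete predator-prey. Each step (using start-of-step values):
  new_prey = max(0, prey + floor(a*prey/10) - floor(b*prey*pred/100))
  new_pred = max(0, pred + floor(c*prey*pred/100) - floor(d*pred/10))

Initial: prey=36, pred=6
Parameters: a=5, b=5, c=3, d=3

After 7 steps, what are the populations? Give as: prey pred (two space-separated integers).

Step 1: prey: 36+18-10=44; pred: 6+6-1=11
Step 2: prey: 44+22-24=42; pred: 11+14-3=22
Step 3: prey: 42+21-46=17; pred: 22+27-6=43
Step 4: prey: 17+8-36=0; pred: 43+21-12=52
Step 5: prey: 0+0-0=0; pred: 52+0-15=37
Step 6: prey: 0+0-0=0; pred: 37+0-11=26
Step 7: prey: 0+0-0=0; pred: 26+0-7=19

Answer: 0 19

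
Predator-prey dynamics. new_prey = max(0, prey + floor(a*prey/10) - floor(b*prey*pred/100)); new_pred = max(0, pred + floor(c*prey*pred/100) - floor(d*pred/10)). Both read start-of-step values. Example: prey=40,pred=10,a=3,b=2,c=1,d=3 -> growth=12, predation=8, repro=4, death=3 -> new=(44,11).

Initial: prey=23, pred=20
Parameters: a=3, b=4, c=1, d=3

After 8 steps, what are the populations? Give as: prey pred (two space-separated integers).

Answer: 7 3

Derivation:
Step 1: prey: 23+6-18=11; pred: 20+4-6=18
Step 2: prey: 11+3-7=7; pred: 18+1-5=14
Step 3: prey: 7+2-3=6; pred: 14+0-4=10
Step 4: prey: 6+1-2=5; pred: 10+0-3=7
Step 5: prey: 5+1-1=5; pred: 7+0-2=5
Step 6: prey: 5+1-1=5; pred: 5+0-1=4
Step 7: prey: 5+1-0=6; pred: 4+0-1=3
Step 8: prey: 6+1-0=7; pred: 3+0-0=3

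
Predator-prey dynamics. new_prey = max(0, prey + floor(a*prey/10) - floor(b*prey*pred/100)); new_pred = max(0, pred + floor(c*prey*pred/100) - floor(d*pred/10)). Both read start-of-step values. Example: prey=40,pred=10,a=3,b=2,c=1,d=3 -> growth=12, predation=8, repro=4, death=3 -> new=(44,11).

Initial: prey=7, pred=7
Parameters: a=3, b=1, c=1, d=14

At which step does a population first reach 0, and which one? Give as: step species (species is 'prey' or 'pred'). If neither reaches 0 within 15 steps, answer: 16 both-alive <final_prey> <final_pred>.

Answer: 1 pred

Derivation:
Step 1: prey: 7+2-0=9; pred: 7+0-9=0
First extinction: pred at step 1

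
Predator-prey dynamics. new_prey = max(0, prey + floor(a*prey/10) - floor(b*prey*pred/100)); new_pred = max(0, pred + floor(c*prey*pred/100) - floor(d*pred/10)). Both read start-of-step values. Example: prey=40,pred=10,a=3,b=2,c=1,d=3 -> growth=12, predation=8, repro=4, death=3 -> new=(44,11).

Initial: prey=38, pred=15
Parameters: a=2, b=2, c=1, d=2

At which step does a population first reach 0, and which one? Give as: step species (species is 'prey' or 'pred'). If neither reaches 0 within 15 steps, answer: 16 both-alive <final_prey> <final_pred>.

Step 1: prey: 38+7-11=34; pred: 15+5-3=17
Step 2: prey: 34+6-11=29; pred: 17+5-3=19
Step 3: prey: 29+5-11=23; pred: 19+5-3=21
Step 4: prey: 23+4-9=18; pred: 21+4-4=21
Step 5: prey: 18+3-7=14; pred: 21+3-4=20
Step 6: prey: 14+2-5=11; pred: 20+2-4=18
Step 7: prey: 11+2-3=10; pred: 18+1-3=16
Step 8: prey: 10+2-3=9; pred: 16+1-3=14
Step 9: prey: 9+1-2=8; pred: 14+1-2=13
Step 10: prey: 8+1-2=7; pred: 13+1-2=12
Step 11: prey: 7+1-1=7; pred: 12+0-2=10
Step 12: prey: 7+1-1=7; pred: 10+0-2=8
Step 13: prey: 7+1-1=7; pred: 8+0-1=7
Step 14: prey: 7+1-0=8; pred: 7+0-1=6
Step 15: prey: 8+1-0=9; pred: 6+0-1=5
No extinction within 15 steps

Answer: 16 both-alive 9 5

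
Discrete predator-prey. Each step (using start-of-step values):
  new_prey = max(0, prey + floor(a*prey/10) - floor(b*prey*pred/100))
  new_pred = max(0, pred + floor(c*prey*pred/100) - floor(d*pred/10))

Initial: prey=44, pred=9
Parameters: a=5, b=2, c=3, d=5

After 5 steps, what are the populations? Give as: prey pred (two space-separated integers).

Answer: 0 100

Derivation:
Step 1: prey: 44+22-7=59; pred: 9+11-4=16
Step 2: prey: 59+29-18=70; pred: 16+28-8=36
Step 3: prey: 70+35-50=55; pred: 36+75-18=93
Step 4: prey: 55+27-102=0; pred: 93+153-46=200
Step 5: prey: 0+0-0=0; pred: 200+0-100=100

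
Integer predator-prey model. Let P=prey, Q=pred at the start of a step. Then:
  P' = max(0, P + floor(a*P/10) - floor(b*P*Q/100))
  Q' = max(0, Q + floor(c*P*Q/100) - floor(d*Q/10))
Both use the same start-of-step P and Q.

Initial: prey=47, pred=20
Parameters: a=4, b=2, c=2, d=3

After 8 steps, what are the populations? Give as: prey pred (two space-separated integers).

Step 1: prey: 47+18-18=47; pred: 20+18-6=32
Step 2: prey: 47+18-30=35; pred: 32+30-9=53
Step 3: prey: 35+14-37=12; pred: 53+37-15=75
Step 4: prey: 12+4-18=0; pred: 75+18-22=71
Step 5: prey: 0+0-0=0; pred: 71+0-21=50
Step 6: prey: 0+0-0=0; pred: 50+0-15=35
Step 7: prey: 0+0-0=0; pred: 35+0-10=25
Step 8: prey: 0+0-0=0; pred: 25+0-7=18

Answer: 0 18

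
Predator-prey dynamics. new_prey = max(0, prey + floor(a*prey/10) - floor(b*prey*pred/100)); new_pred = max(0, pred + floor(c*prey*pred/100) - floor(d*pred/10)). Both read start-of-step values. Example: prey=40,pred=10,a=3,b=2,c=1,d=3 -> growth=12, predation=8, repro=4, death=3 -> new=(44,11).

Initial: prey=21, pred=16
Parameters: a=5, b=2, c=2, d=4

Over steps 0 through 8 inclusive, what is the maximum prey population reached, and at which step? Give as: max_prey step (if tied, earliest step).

Answer: 36 4

Derivation:
Step 1: prey: 21+10-6=25; pred: 16+6-6=16
Step 2: prey: 25+12-8=29; pred: 16+8-6=18
Step 3: prey: 29+14-10=33; pred: 18+10-7=21
Step 4: prey: 33+16-13=36; pred: 21+13-8=26
Step 5: prey: 36+18-18=36; pred: 26+18-10=34
Step 6: prey: 36+18-24=30; pred: 34+24-13=45
Step 7: prey: 30+15-27=18; pred: 45+27-18=54
Step 8: prey: 18+9-19=8; pred: 54+19-21=52
Max prey = 36 at step 4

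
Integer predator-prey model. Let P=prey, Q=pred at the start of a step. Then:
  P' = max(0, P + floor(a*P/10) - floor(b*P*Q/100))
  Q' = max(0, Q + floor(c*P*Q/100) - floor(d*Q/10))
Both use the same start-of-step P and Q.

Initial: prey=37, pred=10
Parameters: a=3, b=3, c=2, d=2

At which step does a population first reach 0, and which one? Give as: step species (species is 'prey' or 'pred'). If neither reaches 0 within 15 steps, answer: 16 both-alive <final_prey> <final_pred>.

Step 1: prey: 37+11-11=37; pred: 10+7-2=15
Step 2: prey: 37+11-16=32; pred: 15+11-3=23
Step 3: prey: 32+9-22=19; pred: 23+14-4=33
Step 4: prey: 19+5-18=6; pred: 33+12-6=39
Step 5: prey: 6+1-7=0; pred: 39+4-7=36
First extinction: prey at step 5

Answer: 5 prey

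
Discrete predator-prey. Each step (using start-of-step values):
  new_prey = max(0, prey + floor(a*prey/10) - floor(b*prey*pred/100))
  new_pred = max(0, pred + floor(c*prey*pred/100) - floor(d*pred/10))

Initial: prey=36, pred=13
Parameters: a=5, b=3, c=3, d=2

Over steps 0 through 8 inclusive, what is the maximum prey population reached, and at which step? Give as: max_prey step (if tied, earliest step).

Step 1: prey: 36+18-14=40; pred: 13+14-2=25
Step 2: prey: 40+20-30=30; pred: 25+30-5=50
Step 3: prey: 30+15-45=0; pred: 50+45-10=85
Step 4: prey: 0+0-0=0; pred: 85+0-17=68
Step 5: prey: 0+0-0=0; pred: 68+0-13=55
Step 6: prey: 0+0-0=0; pred: 55+0-11=44
Step 7: prey: 0+0-0=0; pred: 44+0-8=36
Step 8: prey: 0+0-0=0; pred: 36+0-7=29
Max prey = 40 at step 1

Answer: 40 1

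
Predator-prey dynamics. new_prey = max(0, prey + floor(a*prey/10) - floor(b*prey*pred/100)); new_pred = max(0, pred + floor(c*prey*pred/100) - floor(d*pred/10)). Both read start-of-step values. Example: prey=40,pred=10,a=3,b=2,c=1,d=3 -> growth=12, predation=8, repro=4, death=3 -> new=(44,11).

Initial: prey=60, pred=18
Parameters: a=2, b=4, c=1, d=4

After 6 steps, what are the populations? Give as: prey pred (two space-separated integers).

Answer: 3 3

Derivation:
Step 1: prey: 60+12-43=29; pred: 18+10-7=21
Step 2: prey: 29+5-24=10; pred: 21+6-8=19
Step 3: prey: 10+2-7=5; pred: 19+1-7=13
Step 4: prey: 5+1-2=4; pred: 13+0-5=8
Step 5: prey: 4+0-1=3; pred: 8+0-3=5
Step 6: prey: 3+0-0=3; pred: 5+0-2=3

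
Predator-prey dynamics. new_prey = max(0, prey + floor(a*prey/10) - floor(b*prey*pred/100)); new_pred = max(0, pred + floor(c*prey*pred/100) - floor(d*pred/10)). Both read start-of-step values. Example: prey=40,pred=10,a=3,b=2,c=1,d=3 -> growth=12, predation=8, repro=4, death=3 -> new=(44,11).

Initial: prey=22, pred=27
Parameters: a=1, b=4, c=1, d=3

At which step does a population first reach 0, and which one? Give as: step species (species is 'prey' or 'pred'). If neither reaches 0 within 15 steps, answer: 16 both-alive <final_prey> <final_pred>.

Step 1: prey: 22+2-23=1; pred: 27+5-8=24
Step 2: prey: 1+0-0=1; pred: 24+0-7=17
Step 3: prey: 1+0-0=1; pred: 17+0-5=12
Step 4: prey: 1+0-0=1; pred: 12+0-3=9
Step 5: prey: 1+0-0=1; pred: 9+0-2=7
Step 6: prey: 1+0-0=1; pred: 7+0-2=5
Step 7: prey: 1+0-0=1; pred: 5+0-1=4
Step 8: prey: 1+0-0=1; pred: 4+0-1=3
Step 9: prey: 1+0-0=1; pred: 3+0-0=3
Steps 10-15: state stable at prey=1, pred=3 (no change)
No extinction within 15 steps

Answer: 16 both-alive 1 3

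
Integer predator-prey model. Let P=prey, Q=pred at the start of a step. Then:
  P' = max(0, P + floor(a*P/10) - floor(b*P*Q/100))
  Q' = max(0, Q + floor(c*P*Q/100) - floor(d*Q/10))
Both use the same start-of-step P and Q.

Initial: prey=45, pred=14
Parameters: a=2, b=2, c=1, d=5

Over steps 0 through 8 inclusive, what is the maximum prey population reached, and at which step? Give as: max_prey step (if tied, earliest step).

Answer: 51 8

Derivation:
Step 1: prey: 45+9-12=42; pred: 14+6-7=13
Step 2: prey: 42+8-10=40; pred: 13+5-6=12
Step 3: prey: 40+8-9=39; pred: 12+4-6=10
Step 4: prey: 39+7-7=39; pred: 10+3-5=8
Step 5: prey: 39+7-6=40; pred: 8+3-4=7
Step 6: prey: 40+8-5=43; pred: 7+2-3=6
Step 7: prey: 43+8-5=46; pred: 6+2-3=5
Step 8: prey: 46+9-4=51; pred: 5+2-2=5
Max prey = 51 at step 8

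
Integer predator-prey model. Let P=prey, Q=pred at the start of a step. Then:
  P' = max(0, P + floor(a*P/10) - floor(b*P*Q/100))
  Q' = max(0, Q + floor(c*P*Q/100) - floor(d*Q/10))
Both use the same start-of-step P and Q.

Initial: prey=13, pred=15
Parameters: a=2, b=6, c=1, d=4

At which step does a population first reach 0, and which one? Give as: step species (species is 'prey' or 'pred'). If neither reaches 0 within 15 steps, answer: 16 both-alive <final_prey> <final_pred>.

Step 1: prey: 13+2-11=4; pred: 15+1-6=10
Step 2: prey: 4+0-2=2; pred: 10+0-4=6
Step 3: prey: 2+0-0=2; pred: 6+0-2=4
Step 4: prey: 2+0-0=2; pred: 4+0-1=3
Step 5: prey: 2+0-0=2; pred: 3+0-1=2
Step 6: prey: 2+0-0=2; pred: 2+0-0=2
Steps 7-15: state stable at prey=2, pred=2 (no change)
No extinction within 15 steps

Answer: 16 both-alive 2 2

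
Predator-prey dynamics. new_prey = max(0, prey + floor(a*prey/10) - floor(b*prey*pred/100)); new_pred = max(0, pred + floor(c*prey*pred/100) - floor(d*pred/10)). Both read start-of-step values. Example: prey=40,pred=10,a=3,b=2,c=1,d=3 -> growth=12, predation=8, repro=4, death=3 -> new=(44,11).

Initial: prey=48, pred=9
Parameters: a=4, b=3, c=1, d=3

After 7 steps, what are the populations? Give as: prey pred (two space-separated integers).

Answer: 10 27

Derivation:
Step 1: prey: 48+19-12=55; pred: 9+4-2=11
Step 2: prey: 55+22-18=59; pred: 11+6-3=14
Step 3: prey: 59+23-24=58; pred: 14+8-4=18
Step 4: prey: 58+23-31=50; pred: 18+10-5=23
Step 5: prey: 50+20-34=36; pred: 23+11-6=28
Step 6: prey: 36+14-30=20; pred: 28+10-8=30
Step 7: prey: 20+8-18=10; pred: 30+6-9=27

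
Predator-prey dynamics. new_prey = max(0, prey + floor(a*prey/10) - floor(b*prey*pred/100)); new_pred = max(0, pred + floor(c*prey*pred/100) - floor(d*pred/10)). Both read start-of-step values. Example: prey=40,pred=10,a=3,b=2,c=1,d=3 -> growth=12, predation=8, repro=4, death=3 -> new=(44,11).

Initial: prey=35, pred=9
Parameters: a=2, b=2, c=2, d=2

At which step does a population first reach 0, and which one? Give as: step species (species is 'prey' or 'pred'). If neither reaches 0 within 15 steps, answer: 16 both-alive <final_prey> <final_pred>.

Answer: 16 both-alive 1 7

Derivation:
Step 1: prey: 35+7-6=36; pred: 9+6-1=14
Step 2: prey: 36+7-10=33; pred: 14+10-2=22
Step 3: prey: 33+6-14=25; pred: 22+14-4=32
Step 4: prey: 25+5-16=14; pred: 32+16-6=42
Step 5: prey: 14+2-11=5; pred: 42+11-8=45
Step 6: prey: 5+1-4=2; pred: 45+4-9=40
Step 7: prey: 2+0-1=1; pred: 40+1-8=33
Step 8: prey: 1+0-0=1; pred: 33+0-6=27
Step 9: prey: 1+0-0=1; pred: 27+0-5=22
Step 10: prey: 1+0-0=1; pred: 22+0-4=18
Step 11: prey: 1+0-0=1; pred: 18+0-3=15
Step 12: prey: 1+0-0=1; pred: 15+0-3=12
Step 13: prey: 1+0-0=1; pred: 12+0-2=10
Step 14: prey: 1+0-0=1; pred: 10+0-2=8
Step 15: prey: 1+0-0=1; pred: 8+0-1=7
No extinction within 15 steps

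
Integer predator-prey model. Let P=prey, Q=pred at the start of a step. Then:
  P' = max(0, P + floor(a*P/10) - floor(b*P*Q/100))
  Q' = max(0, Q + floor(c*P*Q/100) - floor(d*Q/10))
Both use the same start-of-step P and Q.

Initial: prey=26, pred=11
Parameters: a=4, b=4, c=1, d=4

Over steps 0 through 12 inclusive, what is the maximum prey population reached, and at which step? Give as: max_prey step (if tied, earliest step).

Step 1: prey: 26+10-11=25; pred: 11+2-4=9
Step 2: prey: 25+10-9=26; pred: 9+2-3=8
Step 3: prey: 26+10-8=28; pred: 8+2-3=7
Step 4: prey: 28+11-7=32; pred: 7+1-2=6
Step 5: prey: 32+12-7=37; pred: 6+1-2=5
Step 6: prey: 37+14-7=44; pred: 5+1-2=4
Step 7: prey: 44+17-7=54; pred: 4+1-1=4
Step 8: prey: 54+21-8=67; pred: 4+2-1=5
Step 9: prey: 67+26-13=80; pred: 5+3-2=6
Step 10: prey: 80+32-19=93; pred: 6+4-2=8
Step 11: prey: 93+37-29=101; pred: 8+7-3=12
Step 12: prey: 101+40-48=93; pred: 12+12-4=20
Max prey = 101 at step 11

Answer: 101 11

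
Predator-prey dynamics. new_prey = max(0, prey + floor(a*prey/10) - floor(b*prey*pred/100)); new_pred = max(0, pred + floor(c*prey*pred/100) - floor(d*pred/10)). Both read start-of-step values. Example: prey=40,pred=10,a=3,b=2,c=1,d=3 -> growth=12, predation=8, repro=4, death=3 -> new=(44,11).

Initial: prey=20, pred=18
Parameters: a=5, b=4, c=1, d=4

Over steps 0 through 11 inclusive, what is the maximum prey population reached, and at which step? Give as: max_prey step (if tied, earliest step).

Answer: 135 11

Derivation:
Step 1: prey: 20+10-14=16; pred: 18+3-7=14
Step 2: prey: 16+8-8=16; pred: 14+2-5=11
Step 3: prey: 16+8-7=17; pred: 11+1-4=8
Step 4: prey: 17+8-5=20; pred: 8+1-3=6
Step 5: prey: 20+10-4=26; pred: 6+1-2=5
Step 6: prey: 26+13-5=34; pred: 5+1-2=4
Step 7: prey: 34+17-5=46; pred: 4+1-1=4
Step 8: prey: 46+23-7=62; pred: 4+1-1=4
Step 9: prey: 62+31-9=84; pred: 4+2-1=5
Step 10: prey: 84+42-16=110; pred: 5+4-2=7
Step 11: prey: 110+55-30=135; pred: 7+7-2=12
Max prey = 135 at step 11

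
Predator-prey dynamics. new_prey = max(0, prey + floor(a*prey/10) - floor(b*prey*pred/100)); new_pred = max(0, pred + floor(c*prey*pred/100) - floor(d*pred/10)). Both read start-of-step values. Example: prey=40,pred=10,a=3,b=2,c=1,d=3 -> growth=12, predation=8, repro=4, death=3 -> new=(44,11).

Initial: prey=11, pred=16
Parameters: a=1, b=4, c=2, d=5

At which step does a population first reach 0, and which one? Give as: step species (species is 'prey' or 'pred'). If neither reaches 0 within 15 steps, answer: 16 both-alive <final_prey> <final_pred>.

Step 1: prey: 11+1-7=5; pred: 16+3-8=11
Step 2: prey: 5+0-2=3; pred: 11+1-5=7
Step 3: prey: 3+0-0=3; pred: 7+0-3=4
Step 4: prey: 3+0-0=3; pred: 4+0-2=2
Step 5: prey: 3+0-0=3; pred: 2+0-1=1
Step 6: prey: 3+0-0=3; pred: 1+0-0=1
Steps 7-15: state stable at prey=3, pred=1 (no change)
No extinction within 15 steps

Answer: 16 both-alive 3 1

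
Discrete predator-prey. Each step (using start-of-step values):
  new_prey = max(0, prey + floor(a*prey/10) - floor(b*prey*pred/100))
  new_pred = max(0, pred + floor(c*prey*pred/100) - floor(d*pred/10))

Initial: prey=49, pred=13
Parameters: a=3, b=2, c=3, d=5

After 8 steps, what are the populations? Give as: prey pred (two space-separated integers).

Step 1: prey: 49+14-12=51; pred: 13+19-6=26
Step 2: prey: 51+15-26=40; pred: 26+39-13=52
Step 3: prey: 40+12-41=11; pred: 52+62-26=88
Step 4: prey: 11+3-19=0; pred: 88+29-44=73
Step 5: prey: 0+0-0=0; pred: 73+0-36=37
Step 6: prey: 0+0-0=0; pred: 37+0-18=19
Step 7: prey: 0+0-0=0; pred: 19+0-9=10
Step 8: prey: 0+0-0=0; pred: 10+0-5=5

Answer: 0 5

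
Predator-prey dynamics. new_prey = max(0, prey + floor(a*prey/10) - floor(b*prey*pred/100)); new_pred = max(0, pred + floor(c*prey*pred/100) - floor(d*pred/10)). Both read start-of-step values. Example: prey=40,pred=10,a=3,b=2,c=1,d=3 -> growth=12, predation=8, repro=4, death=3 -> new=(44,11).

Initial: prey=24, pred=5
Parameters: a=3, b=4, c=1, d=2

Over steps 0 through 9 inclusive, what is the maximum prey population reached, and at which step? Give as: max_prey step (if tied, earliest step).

Answer: 51 9

Derivation:
Step 1: prey: 24+7-4=27; pred: 5+1-1=5
Step 2: prey: 27+8-5=30; pred: 5+1-1=5
Step 3: prey: 30+9-6=33; pred: 5+1-1=5
Step 4: prey: 33+9-6=36; pred: 5+1-1=5
Step 5: prey: 36+10-7=39; pred: 5+1-1=5
Step 6: prey: 39+11-7=43; pred: 5+1-1=5
Step 7: prey: 43+12-8=47; pred: 5+2-1=6
Step 8: prey: 47+14-11=50; pred: 6+2-1=7
Step 9: prey: 50+15-14=51; pred: 7+3-1=9
Max prey = 51 at step 9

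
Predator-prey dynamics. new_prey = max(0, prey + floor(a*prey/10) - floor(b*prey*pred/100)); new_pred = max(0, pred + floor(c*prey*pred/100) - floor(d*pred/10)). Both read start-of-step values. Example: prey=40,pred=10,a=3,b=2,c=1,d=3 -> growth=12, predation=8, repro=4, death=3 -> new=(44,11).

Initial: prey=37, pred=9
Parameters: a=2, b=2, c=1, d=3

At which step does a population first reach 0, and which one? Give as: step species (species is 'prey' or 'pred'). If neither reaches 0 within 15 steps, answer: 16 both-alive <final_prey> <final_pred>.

Step 1: prey: 37+7-6=38; pred: 9+3-2=10
Step 2: prey: 38+7-7=38; pred: 10+3-3=10
Steps 3-15: state stable at prey=38, pred=10 (no change)
No extinction within 15 steps

Answer: 16 both-alive 38 10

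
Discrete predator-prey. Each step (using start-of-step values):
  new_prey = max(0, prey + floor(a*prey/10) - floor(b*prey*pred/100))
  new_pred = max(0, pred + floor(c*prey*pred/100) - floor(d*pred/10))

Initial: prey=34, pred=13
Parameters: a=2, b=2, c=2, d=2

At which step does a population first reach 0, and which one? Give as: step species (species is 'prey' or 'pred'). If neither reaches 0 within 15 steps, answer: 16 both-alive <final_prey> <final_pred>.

Step 1: prey: 34+6-8=32; pred: 13+8-2=19
Step 2: prey: 32+6-12=26; pred: 19+12-3=28
Step 3: prey: 26+5-14=17; pred: 28+14-5=37
Step 4: prey: 17+3-12=8; pred: 37+12-7=42
Step 5: prey: 8+1-6=3; pred: 42+6-8=40
Step 6: prey: 3+0-2=1; pred: 40+2-8=34
Step 7: prey: 1+0-0=1; pred: 34+0-6=28
Step 8: prey: 1+0-0=1; pred: 28+0-5=23
Step 9: prey: 1+0-0=1; pred: 23+0-4=19
Step 10: prey: 1+0-0=1; pred: 19+0-3=16
Step 11: prey: 1+0-0=1; pred: 16+0-3=13
Step 12: prey: 1+0-0=1; pred: 13+0-2=11
Step 13: prey: 1+0-0=1; pred: 11+0-2=9
Step 14: prey: 1+0-0=1; pred: 9+0-1=8
Step 15: prey: 1+0-0=1; pred: 8+0-1=7
No extinction within 15 steps

Answer: 16 both-alive 1 7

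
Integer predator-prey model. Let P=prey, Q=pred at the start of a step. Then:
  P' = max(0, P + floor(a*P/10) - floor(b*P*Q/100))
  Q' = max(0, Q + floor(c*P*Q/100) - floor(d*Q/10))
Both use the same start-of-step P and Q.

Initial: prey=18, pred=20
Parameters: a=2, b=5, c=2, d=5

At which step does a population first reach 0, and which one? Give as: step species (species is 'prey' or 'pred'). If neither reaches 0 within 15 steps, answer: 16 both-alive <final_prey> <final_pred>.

Answer: 16 both-alive 1 1

Derivation:
Step 1: prey: 18+3-18=3; pred: 20+7-10=17
Step 2: prey: 3+0-2=1; pred: 17+1-8=10
Step 3: prey: 1+0-0=1; pred: 10+0-5=5
Step 4: prey: 1+0-0=1; pred: 5+0-2=3
Step 5: prey: 1+0-0=1; pred: 3+0-1=2
Step 6: prey: 1+0-0=1; pred: 2+0-1=1
Step 7: prey: 1+0-0=1; pred: 1+0-0=1
Steps 8-15: state stable at prey=1, pred=1 (no change)
No extinction within 15 steps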